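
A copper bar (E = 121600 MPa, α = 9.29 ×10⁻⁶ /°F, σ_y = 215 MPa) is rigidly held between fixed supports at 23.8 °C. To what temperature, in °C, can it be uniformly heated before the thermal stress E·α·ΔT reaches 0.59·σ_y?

E = 121600 MPa = 121.6 GPa.
α = 9.29×10⁻⁶/°F × 9/5 = 16.7×10⁻⁶/K.
E·α·ΔT = 126.8 MPa ⇒ ΔT = 126.8 / (121.6×10³ × 16.7×10⁻⁶) = 62.38 K.
T = 23.8 + 62.38 = 86.18 °C.

86.2 °C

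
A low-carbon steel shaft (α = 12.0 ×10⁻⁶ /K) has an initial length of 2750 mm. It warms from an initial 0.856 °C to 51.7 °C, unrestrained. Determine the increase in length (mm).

1.68 mm

ΔT = 51.7 − 0.856 = 50.84 K.
ΔL = α·L₀·ΔT = 12.0×10⁻⁶ × 2750 mm × 50.84 K = 1.68 mm.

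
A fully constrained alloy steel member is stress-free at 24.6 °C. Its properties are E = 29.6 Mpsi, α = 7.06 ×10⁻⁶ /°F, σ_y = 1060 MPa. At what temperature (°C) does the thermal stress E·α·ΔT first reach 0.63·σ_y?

E = 29.6 Mpsi = 204.1 GPa.
α = 7.06×10⁻⁶/°F × 9/5 = 12.7×10⁻⁶/K.
E·α·ΔT = 667.8 MPa ⇒ ΔT = 667.8 / (204.1×10³ × 12.7×10⁻⁶) = 257.5 K.
T = 24.6 + 257.5 = 282.1 °C.

282 °C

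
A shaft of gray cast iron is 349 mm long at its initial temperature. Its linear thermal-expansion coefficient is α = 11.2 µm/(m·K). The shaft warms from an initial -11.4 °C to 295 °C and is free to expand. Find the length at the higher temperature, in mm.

350.20 mm

ΔT = 295 − (-11.4) = 306.4 K.
ΔL = α·L₀·ΔT = 11.2×10⁻⁶ × 349 mm × 306.4 K = 1.20 mm.
L = L₀ + ΔL = 349 + 1.20 = 350.20 mm.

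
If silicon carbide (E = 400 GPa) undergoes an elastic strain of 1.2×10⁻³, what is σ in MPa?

σ = E·ε = 400000 MPa × 1.2×10⁻³ = 480 MPa.

480 MPa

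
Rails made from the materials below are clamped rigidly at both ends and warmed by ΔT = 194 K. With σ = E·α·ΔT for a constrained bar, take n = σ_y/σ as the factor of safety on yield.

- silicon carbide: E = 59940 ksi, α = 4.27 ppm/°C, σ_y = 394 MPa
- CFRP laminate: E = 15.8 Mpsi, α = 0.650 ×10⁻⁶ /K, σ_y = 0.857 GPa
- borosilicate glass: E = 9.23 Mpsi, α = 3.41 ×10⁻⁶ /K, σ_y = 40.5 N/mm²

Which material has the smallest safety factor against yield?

In consistent units (E in GPa, α in ×10⁻⁶/K, σ_y in MPa):
  silicon carbide: E = 413.3, α = 4.27, σ_y = 394.0 → σ = 342 MPa, n = 1.15
  CFRP laminate: E = 108.9, α = 0.650, σ_y = 857.0 → σ = 13.7 MPa, n = 62.4
  borosilicate glass: E = 63.64, α = 3.41, σ_y = 40.50 → σ = 42.1 MPa, n = 0.962
Smallest n: borosilicate glass with n = 0.962.

borosilicate glass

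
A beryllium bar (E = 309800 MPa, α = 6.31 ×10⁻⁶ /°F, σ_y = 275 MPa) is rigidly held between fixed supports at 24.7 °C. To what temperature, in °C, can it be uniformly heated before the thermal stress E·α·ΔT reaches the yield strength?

E = 309800 MPa = 309.8 GPa.
α = 6.31×10⁻⁶/°F × 9/5 = 11.4×10⁻⁶/K.
E·α·ΔT = 275.0 MPa ⇒ ΔT = 275.0 / (309.8×10³ × 11.4×10⁻⁶) = 78.15 K.
T = 24.7 + 78.15 = 102.9 °C.

103 °C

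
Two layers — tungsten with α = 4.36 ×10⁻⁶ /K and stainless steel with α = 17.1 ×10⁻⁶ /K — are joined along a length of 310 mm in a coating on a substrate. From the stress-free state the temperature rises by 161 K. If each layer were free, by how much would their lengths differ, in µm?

636 µm

Δα = |4.36 − 17.1|×10⁻⁶/K = 12.7×10⁻⁶/K.
ΔL_mismatch = Δα·L·ΔT = 12.7×10⁻⁶ × 310.0 mm × 161.0 K = 636 µm.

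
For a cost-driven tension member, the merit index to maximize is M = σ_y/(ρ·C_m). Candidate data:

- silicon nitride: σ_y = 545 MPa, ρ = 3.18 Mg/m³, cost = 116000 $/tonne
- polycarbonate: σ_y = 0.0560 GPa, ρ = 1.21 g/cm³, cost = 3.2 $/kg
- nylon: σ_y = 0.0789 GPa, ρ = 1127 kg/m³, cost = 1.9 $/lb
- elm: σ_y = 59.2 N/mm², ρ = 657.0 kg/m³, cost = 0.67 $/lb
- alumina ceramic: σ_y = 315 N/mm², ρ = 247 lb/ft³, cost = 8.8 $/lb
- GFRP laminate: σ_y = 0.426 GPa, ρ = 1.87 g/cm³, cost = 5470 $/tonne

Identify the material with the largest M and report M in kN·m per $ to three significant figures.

Convert each candidate to consistent units, then evaluate M:
  silicon nitride: σ_y = 545.0 MPa, ρ = 3180 kg/m³, cost = 116.0 $/kg
  polycarbonate: σ_y = 56.00 MPa, ρ = 1210 kg/m³, cost = 3.200 $/kg
  nylon: σ_y = 78.90 MPa, ρ = 1127 kg/m³, cost = 4.189 $/kg
  elm: σ_y = 59.20 MPa, ρ = 657.0 kg/m³, cost = 1.477 $/kg
  alumina ceramic: σ_y = 315.0 MPa, ρ = 3957 kg/m³, cost = 19.40 $/kg
  GFRP laminate: σ_y = 426.0 MPa, ρ = 1870 kg/m³, cost = 5.470 $/kg
  elm: M = 61.0 kN·m per $
  GFRP laminate: M = 41.6 kN·m per $
  nylon: M = 16.7 kN·m per $
  polycarbonate: M = 14.5 kN·m per $
  alumina ceramic: M = 4.10 kN·m per $
  silicon nitride: M = 1.48 kN·m per $
Highest index: elm.

elm, M = 61.0 kN·m per $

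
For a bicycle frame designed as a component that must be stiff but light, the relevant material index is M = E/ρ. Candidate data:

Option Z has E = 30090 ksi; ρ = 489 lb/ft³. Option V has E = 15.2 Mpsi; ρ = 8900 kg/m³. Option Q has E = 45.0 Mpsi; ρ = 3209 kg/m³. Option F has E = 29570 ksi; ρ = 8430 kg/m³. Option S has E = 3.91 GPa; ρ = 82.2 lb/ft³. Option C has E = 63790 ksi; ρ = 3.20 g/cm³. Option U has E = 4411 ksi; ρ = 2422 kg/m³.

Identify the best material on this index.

In SI units:
  option Z: E = 207.5 GPa, ρ = 7833 kg/m³
  option V: E = 104.8 GPa, ρ = 8900 kg/m³
  option Q: E = 310.3 GPa, ρ = 3209 kg/m³
  option F: E = 203.9 GPa, ρ = 8430 kg/m³
  option S: E = 3.910 GPa, ρ = 1317 kg/m³
  option C: E = 439.8 GPa, ρ = 3200 kg/m³
  option U: E = 30.41 GPa, ρ = 2422 kg/m³
  option C: M = 137 MN·m/kg
  option Q: M = 96.7 MN·m/kg
  option Z: M = 26.5 MN·m/kg
  option F: M = 24.2 MN·m/kg
  option U: M = 12.6 MN·m/kg
  option V: M = 11.8 MN·m/kg
  option S: M = 2.97 MN·m/kg
Highest index: option C.

option C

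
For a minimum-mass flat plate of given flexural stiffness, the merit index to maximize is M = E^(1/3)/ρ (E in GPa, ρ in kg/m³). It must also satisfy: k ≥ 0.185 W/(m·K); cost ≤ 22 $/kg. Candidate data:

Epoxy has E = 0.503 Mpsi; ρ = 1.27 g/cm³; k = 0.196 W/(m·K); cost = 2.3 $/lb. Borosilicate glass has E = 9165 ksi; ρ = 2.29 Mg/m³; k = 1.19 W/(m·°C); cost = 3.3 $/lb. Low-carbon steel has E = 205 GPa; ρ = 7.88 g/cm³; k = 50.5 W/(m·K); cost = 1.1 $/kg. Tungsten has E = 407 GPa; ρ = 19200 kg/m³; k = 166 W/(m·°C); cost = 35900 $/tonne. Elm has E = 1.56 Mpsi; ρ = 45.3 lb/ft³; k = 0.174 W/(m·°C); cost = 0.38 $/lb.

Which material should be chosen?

borosilicate glass

Screen on constraints: k ≥ 0.185 W/(m·K); cost ≤ 22 $/kg. Survivors: epoxy, borosilicate glass, low-carbon steel.
After converting to SI:
  epoxy: E = 3.468 GPa, ρ = 1270 kg/m³
  borosilicate glass: E = 63.19 GPa, ρ = 2290 kg/m³
  low-carbon steel: E = 205.0 GPa, ρ = 7880 kg/m³
  borosilicate glass: M = 1.74×10⁻³
  epoxy: M = 1.19×10⁻³
  low-carbon steel: M = 0.748×10⁻³
The maximum is for borosilicate glass.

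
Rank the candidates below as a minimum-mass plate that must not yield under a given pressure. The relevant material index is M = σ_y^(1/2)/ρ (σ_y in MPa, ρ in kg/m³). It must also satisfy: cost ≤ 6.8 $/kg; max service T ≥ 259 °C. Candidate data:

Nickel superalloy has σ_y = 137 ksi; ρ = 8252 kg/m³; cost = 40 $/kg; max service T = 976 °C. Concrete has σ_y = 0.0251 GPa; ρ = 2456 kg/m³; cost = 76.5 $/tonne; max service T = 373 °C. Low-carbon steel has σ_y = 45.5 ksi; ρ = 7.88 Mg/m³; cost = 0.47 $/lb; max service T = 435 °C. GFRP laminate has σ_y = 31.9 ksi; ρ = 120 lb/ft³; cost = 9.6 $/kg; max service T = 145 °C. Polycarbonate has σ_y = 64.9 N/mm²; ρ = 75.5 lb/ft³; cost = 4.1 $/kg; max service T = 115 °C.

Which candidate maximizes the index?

Screen on constraints: cost ≤ 6.8 $/kg; max service T ≥ 259 °C. Survivors: concrete, low-carbon steel.
In SI units:
  concrete: σ_y = 25.10 MPa, ρ = 2456 kg/m³
  low-carbon steel: σ_y = 313.7 MPa, ρ = 7880 kg/m³
  low-carbon steel: M = 2.25×10⁻³
  concrete: M = 2.04×10⁻³
Low-carbon steel ranks first.

low-carbon steel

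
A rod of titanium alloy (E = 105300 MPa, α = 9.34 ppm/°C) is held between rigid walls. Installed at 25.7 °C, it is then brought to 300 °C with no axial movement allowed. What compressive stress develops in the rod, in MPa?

E = 105300 MPa = 105.3 GPa.
ΔT = 274.3 K. Constrained thermal stress σ = E·α·ΔT = 105.3×10³ MPa × 9.34×10⁻⁶ × 274.3 = 270 MPa (compressive).

270 MPa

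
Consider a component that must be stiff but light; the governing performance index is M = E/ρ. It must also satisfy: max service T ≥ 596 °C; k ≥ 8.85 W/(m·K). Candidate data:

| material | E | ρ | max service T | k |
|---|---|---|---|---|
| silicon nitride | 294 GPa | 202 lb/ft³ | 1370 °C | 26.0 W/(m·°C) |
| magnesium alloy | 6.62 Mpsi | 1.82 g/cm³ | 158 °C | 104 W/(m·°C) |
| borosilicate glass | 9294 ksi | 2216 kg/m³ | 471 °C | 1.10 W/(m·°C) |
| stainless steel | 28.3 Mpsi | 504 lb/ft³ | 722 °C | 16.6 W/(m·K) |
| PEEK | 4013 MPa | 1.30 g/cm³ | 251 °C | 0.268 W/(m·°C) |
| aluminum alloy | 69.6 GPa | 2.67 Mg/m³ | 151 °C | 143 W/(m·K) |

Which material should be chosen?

silicon nitride

Screen on constraints: max service T ≥ 596 °C; k ≥ 8.85 W/(m·K). Survivors: silicon nitride, stainless steel.
Putting every candidate on a common basis:
  silicon nitride: E = 294.0 GPa, ρ = 3236 kg/m³
  stainless steel: E = 195.1 GPa, ρ = 8073 kg/m³
  silicon nitride: M = 90.9 MN·m/kg
  stainless steel: M = 24.2 MN·m/kg
Silicon nitride ranks first.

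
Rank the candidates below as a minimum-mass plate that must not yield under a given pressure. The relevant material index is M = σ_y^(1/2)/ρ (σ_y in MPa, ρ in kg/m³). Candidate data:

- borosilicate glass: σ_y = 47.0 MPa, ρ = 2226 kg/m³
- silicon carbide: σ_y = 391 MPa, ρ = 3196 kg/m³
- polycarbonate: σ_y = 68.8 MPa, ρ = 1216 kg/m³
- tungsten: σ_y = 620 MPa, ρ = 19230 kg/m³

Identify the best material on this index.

polycarbonate

Computing M directly (units already consistent):
  polycarbonate: M = 6.82×10⁻³
  silicon carbide: M = 6.19×10⁻³
  borosilicate glass: M = 3.08×10⁻³
  tungsten: M = 1.29×10⁻³
Polycarbonate ranks first.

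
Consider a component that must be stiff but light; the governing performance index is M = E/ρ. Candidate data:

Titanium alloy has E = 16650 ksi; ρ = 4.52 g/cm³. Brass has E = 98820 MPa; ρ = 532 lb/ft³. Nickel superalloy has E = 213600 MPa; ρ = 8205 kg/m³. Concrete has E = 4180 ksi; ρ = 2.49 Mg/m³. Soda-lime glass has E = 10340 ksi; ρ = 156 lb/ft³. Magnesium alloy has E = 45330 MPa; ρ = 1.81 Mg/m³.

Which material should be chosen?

soda-lime glass

Convert each candidate to consistent units, then evaluate M:
  titanium alloy: E = 114.8 GPa, ρ = 4520 kg/m³
  brass: E = 98.82 GPa, ρ = 8522 kg/m³
  nickel superalloy: E = 213.6 GPa, ρ = 8205 kg/m³
  concrete: E = 28.82 GPa, ρ = 2490 kg/m³
  soda-lime glass: E = 71.29 GPa, ρ = 2499 kg/m³
  magnesium alloy: E = 45.33 GPa, ρ = 1810 kg/m³
  soda-lime glass: M = 28.5 MN·m/kg
  nickel superalloy: M = 26.0 MN·m/kg
  titanium alloy: M = 25.4 MN·m/kg
  magnesium alloy: M = 25.0 MN·m/kg
  brass: M = 11.6 MN·m/kg
  concrete: M = 11.6 MN·m/kg
Soda-lime glass ranks first.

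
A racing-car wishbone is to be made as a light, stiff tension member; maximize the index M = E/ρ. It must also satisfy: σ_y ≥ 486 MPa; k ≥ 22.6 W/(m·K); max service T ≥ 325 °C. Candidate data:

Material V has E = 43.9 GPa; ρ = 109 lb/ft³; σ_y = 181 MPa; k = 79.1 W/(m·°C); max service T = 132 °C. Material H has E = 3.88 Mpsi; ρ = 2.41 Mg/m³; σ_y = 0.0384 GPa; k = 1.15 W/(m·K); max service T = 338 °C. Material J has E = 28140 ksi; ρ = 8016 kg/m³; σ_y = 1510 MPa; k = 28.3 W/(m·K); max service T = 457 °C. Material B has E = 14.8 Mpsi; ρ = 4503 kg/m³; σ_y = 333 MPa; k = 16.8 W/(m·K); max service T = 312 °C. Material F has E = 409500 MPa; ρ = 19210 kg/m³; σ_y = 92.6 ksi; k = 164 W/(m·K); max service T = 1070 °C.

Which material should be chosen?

material J

Screen on constraints: σ_y ≥ 486 MPa; k ≥ 22.6 W/(m·K); max service T ≥ 325 °C. Survivors: material J, material F.
In SI units:
  material J: E = 194.0 GPa, ρ = 8016 kg/m³
  material F: E = 409.5 GPa, ρ = 19210 kg/m³
  material J: M = 24.2 MN·m/kg
  material F: M = 21.3 MN·m/kg
Highest index: material J.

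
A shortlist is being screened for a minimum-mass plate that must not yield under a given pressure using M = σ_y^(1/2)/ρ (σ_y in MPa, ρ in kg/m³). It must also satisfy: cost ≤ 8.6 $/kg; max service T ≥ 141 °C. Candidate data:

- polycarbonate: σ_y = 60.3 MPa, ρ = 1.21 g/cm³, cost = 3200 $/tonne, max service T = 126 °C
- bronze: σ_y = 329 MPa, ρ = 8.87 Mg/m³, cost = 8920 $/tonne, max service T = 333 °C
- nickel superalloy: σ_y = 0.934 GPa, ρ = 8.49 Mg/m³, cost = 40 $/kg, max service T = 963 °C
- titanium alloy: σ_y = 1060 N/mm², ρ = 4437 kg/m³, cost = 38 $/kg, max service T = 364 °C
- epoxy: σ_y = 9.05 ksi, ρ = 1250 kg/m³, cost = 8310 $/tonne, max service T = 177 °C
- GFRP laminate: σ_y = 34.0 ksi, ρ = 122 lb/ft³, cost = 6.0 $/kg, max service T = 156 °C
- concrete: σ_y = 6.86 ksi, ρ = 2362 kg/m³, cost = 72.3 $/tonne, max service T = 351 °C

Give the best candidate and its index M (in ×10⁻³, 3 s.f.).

GFRP laminate, M = 7.83×10⁻³

Screen on constraints: cost ≤ 8.6 $/kg; max service T ≥ 141 °C. Survivors: epoxy, GFRP laminate, concrete.
Putting every candidate on a common basis:
  epoxy: σ_y = 62.40 MPa, ρ = 1250 kg/m³
  GFRP laminate: σ_y = 234.4 MPa, ρ = 1954 kg/m³
  concrete: σ_y = 47.30 MPa, ρ = 2362 kg/m³
  GFRP laminate: M = 7.83×10⁻³
  epoxy: M = 6.32×10⁻³
  concrete: M = 2.91×10⁻³
Highest index: GFRP laminate.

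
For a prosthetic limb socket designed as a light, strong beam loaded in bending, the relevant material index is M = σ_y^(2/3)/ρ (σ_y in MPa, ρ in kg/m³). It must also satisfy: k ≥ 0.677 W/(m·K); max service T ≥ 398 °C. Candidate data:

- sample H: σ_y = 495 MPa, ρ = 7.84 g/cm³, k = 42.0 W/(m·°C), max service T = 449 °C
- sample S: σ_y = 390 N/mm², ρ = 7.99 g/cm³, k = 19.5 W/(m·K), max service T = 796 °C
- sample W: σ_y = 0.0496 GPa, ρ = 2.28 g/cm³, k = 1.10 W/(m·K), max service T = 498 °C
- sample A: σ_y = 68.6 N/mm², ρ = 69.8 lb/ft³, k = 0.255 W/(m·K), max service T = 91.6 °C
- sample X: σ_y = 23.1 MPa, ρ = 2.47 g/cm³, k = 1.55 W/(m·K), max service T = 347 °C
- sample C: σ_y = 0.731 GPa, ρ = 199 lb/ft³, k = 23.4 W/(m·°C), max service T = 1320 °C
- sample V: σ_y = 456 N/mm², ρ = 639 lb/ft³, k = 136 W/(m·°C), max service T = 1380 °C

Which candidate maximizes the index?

sample C

Screen on constraints: k ≥ 0.677 W/(m·K); max service T ≥ 398 °C. Survivors: sample H, sample S, sample W, sample C, sample V.
After converting to SI:
  sample H: σ_y = 495.0 MPa, ρ = 7840 kg/m³
  sample S: σ_y = 390.0 MPa, ρ = 7990 kg/m³
  sample W: σ_y = 49.60 MPa, ρ = 2280 kg/m³
  sample C: σ_y = 731.0 MPa, ρ = 3188 kg/m³
  sample V: σ_y = 456.0 MPa, ρ = 10240 kg/m³
  sample C: M = 25.5×10⁻³
  sample H: M = 7.98×10⁻³
  sample S: M = 6.68×10⁻³
  sample W: M = 5.92×10⁻³
  sample V: M = 5.79×10⁻³
The maximum is for sample C.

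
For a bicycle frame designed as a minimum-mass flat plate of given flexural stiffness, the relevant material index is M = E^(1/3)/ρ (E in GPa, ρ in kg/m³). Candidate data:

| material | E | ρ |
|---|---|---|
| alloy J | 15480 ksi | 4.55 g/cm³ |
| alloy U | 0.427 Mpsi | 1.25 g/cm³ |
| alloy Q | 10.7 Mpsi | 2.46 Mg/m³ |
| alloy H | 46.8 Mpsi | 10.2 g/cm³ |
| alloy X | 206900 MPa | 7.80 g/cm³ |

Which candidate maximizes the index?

Normalizing units and computing the index:
  alloy J: E = 106.7 GPa, ρ = 4550 kg/m³
  alloy U: E = 2.944 GPa, ρ = 1250 kg/m³
  alloy Q: E = 73.77 GPa, ρ = 2460 kg/m³
  alloy H: E = 322.7 GPa, ρ = 10200 kg/m³
  alloy X: E = 206.9 GPa, ρ = 7800 kg/m³
  alloy Q: M = 1.70×10⁻³
  alloy U: M = 1.15×10⁻³
  alloy J: M = 1.04×10⁻³
  alloy X: M = 0.758×10⁻³
  alloy H: M = 0.672×10⁻³
Alloy Q has the largest M.

alloy Q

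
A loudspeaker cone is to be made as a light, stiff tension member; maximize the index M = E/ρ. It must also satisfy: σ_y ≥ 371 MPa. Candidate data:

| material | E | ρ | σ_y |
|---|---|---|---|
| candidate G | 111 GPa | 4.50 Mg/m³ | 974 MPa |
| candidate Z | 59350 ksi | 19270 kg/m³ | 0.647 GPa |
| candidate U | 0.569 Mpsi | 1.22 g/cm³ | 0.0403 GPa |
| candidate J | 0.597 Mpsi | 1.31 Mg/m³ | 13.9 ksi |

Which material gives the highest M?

candidate G

Screen on constraints: σ_y ≥ 371 MPa. Survivors: candidate G, candidate Z.
After converting to SI:
  candidate G: E = 111.0 GPa, ρ = 4500 kg/m³
  candidate Z: E = 409.2 GPa, ρ = 19270 kg/m³
  candidate G: M = 24.7 MN·m/kg
  candidate Z: M = 21.2 MN·m/kg
Highest index: candidate G.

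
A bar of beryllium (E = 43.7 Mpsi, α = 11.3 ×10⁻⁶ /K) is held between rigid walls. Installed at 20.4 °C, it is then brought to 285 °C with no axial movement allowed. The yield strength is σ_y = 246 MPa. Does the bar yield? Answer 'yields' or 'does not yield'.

E = 43.7 Mpsi = 301.3 GPa.
ΔT = 264.6 K. Constrained thermal stress σ = E·α·ΔT = 301.3×10³ MPa × 11.3×10⁻⁶ × 264.6 = 901 MPa (compressive).
Compare to σ_y = 246 MPa: σ ≥ σ_y, so it yields.

yields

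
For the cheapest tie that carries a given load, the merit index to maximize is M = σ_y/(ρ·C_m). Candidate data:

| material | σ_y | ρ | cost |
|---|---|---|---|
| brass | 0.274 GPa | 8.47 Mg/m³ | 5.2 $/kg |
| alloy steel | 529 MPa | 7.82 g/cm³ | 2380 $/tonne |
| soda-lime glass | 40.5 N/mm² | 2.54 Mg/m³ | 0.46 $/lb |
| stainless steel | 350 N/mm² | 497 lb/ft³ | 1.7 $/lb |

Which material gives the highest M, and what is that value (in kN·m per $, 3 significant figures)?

Convert each candidate to consistent units, then evaluate M:
  brass: σ_y = 274.0 MPa, ρ = 8470 kg/m³, cost = 5.200 $/kg
  alloy steel: σ_y = 529.0 MPa, ρ = 7820 kg/m³, cost = 2.380 $/kg
  soda-lime glass: σ_y = 40.50 MPa, ρ = 2540 kg/m³, cost = 1.014 $/kg
  stainless steel: σ_y = 350.0 MPa, ρ = 7961 kg/m³, cost = 3.748 $/kg
  alloy steel: M = 28.4 kN·m per $
  soda-lime glass: M = 15.7 kN·m per $
  stainless steel: M = 11.7 kN·m per $
  brass: M = 6.22 kN·m per $
Alloy steel has the largest M.

alloy steel, M = 28.4 kN·m per $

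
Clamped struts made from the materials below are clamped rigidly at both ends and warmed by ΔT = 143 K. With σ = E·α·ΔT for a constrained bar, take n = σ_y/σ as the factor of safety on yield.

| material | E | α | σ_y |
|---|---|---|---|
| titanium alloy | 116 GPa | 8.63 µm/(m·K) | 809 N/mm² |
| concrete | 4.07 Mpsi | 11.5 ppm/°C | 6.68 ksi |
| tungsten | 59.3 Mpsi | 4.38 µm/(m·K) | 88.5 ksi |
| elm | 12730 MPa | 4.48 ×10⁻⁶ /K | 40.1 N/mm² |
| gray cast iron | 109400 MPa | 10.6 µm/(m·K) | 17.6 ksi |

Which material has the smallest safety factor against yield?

Converting E to GPa, α to ×10⁻⁶/K, σ_y to MPa, then σ and n for each:
  titanium alloy: E = 116.0, α = 8.63, σ_y = 809.0 → σ = 143 MPa, n = 5.65
  concrete: E = 28.06, α = 11.5, σ_y = 46.06 → σ = 46.1 MPa, n = 0.998
  tungsten: E = 408.9, α = 4.38, σ_y = 610.2 → σ = 256 MPa, n = 2.38
  elm: E = 12.73, α = 4.48, σ_y = 40.10 → σ = 8.16 MPa, n = 4.92
  gray cast iron: E = 109.4, α = 10.6, σ_y = 121.3 → σ = 166 MPa, n = 0.732
The minimum is gray cast iron at n = 0.732.

gray cast iron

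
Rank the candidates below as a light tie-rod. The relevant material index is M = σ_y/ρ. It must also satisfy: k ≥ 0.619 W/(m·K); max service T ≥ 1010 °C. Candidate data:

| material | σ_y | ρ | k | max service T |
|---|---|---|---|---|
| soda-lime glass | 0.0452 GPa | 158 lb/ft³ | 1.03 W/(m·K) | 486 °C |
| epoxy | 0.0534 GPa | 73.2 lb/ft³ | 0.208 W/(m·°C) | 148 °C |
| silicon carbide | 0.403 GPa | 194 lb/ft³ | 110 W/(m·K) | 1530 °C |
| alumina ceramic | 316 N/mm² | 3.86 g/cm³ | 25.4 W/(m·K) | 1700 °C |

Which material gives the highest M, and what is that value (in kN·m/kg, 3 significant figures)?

silicon carbide, M = 130 kN·m/kg

Screen on constraints: k ≥ 0.619 W/(m·K); max service T ≥ 1010 °C. Survivors: silicon carbide, alumina ceramic.
After converting to SI:
  silicon carbide: σ_y = 403.0 MPa, ρ = 3108 kg/m³
  alumina ceramic: σ_y = 316.0 MPa, ρ = 3860 kg/m³
  silicon carbide: M = 130 kN·m/kg
  alumina ceramic: M = 81.9 kN·m/kg
Silicon carbide ranks first.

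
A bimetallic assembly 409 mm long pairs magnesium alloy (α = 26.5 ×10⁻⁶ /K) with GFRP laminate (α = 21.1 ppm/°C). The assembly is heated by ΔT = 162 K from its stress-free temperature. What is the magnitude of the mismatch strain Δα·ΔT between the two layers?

8.75×10⁻⁴

Δα = |26.5 − 21.1|×10⁻⁶/K = 5.40×10⁻⁶/K.
Mismatch strain = Δα·ΔT = 5.40×10⁻⁶ × 162.0 = 8.75×10⁻⁴.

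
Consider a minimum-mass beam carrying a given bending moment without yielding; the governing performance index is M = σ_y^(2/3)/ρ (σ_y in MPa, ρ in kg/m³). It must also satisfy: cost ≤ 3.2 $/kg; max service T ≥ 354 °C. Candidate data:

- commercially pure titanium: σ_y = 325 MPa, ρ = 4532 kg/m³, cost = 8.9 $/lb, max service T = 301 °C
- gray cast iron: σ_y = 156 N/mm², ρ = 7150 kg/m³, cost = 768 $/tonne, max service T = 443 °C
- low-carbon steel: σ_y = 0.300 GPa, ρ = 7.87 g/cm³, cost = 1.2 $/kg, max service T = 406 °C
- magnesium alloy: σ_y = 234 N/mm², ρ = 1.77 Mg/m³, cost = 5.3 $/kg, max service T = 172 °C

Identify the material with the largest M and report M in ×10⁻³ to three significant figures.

Screen on constraints: cost ≤ 3.2 $/kg; max service T ≥ 354 °C. Survivors: gray cast iron, low-carbon steel.
In SI units:
  gray cast iron: σ_y = 156.0 MPa, ρ = 7150 kg/m³
  low-carbon steel: σ_y = 300.0 MPa, ρ = 7870 kg/m³
  low-carbon steel: M = 5.69×10⁻³
  gray cast iron: M = 4.05×10⁻³
Low-carbon steel ranks first.

low-carbon steel, M = 5.69×10⁻³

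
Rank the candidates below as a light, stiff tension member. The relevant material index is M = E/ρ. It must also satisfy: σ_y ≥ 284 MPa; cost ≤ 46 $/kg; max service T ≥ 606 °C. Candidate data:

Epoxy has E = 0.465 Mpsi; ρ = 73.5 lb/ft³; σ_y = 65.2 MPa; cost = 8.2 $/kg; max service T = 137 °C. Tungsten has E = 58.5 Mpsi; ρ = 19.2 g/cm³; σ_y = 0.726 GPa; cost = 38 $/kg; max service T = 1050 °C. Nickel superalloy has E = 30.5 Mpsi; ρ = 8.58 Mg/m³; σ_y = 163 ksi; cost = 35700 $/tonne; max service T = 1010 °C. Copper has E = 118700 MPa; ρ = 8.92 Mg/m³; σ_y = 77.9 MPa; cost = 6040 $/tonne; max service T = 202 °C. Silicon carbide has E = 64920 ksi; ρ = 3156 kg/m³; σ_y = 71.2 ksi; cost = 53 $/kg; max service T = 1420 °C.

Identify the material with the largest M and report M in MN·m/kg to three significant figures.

nickel superalloy, M = 24.5 MN·m/kg

Screen on constraints: σ_y ≥ 284 MPa; cost ≤ 46 $/kg; max service T ≥ 606 °C. Survivors: tungsten, nickel superalloy.
Convert each candidate to consistent units, then evaluate M:
  tungsten: E = 403.3 GPa, ρ = 19200 kg/m³
  nickel superalloy: E = 210.3 GPa, ρ = 8580 kg/m³
  nickel superalloy: M = 24.5 MN·m/kg
  tungsten: M = 21.0 MN·m/kg
Nickel superalloy has the largest M.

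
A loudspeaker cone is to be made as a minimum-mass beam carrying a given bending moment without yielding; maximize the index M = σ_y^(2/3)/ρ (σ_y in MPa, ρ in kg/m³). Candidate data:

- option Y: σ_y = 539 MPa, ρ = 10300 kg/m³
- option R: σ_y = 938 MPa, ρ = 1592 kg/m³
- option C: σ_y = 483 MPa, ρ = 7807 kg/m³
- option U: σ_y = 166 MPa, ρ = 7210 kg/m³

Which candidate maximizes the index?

option R

Evaluate M for each candidate:
  option R: M = 60.2×10⁻³
  option C: M = 7.89×10⁻³
  option Y: M = 6.43×10⁻³
  option U: M = 4.19×10⁻³
Highest index: option R.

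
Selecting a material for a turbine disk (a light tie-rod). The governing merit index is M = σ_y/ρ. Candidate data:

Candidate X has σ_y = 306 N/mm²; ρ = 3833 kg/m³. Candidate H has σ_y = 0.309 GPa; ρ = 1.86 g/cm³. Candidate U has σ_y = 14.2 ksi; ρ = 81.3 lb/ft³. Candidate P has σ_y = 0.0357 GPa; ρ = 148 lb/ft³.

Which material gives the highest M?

candidate H

In SI units:
  candidate X: σ_y = 306.0 MPa, ρ = 3833 kg/m³
  candidate H: σ_y = 309.0 MPa, ρ = 1860 kg/m³
  candidate U: σ_y = 97.91 MPa, ρ = 1302 kg/m³
  candidate P: σ_y = 35.70 MPa, ρ = 2371 kg/m³
  candidate H: M = 166 kN·m/kg
  candidate X: M = 79.8 kN·m/kg
  candidate U: M = 75.2 kN·m/kg
  candidate P: M = 15.1 kN·m/kg
Highest index: candidate H.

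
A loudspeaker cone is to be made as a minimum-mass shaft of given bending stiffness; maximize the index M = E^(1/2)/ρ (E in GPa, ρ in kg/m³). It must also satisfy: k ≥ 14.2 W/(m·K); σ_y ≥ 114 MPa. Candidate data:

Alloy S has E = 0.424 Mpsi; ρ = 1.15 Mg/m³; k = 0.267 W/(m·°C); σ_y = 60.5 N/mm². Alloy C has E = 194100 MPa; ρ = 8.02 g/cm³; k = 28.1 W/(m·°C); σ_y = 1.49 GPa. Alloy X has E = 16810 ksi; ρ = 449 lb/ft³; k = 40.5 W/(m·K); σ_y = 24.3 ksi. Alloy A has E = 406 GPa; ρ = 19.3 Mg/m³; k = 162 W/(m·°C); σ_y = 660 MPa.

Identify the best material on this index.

Screen on constraints: k ≥ 14.2 W/(m·K); σ_y ≥ 114 MPa. Survivors: alloy C, alloy X, alloy A.
Convert each candidate to consistent units, then evaluate M:
  alloy C: E = 194.1 GPa, ρ = 8020 kg/m³
  alloy X: E = 115.9 GPa, ρ = 7192 kg/m³
  alloy A: E = 406.0 GPa, ρ = 19300 kg/m³
  alloy C: M = 1.74×10⁻³
  alloy X: M = 1.50×10⁻³
  alloy A: M = 1.04×10⁻³
Alloy C ranks first.

alloy C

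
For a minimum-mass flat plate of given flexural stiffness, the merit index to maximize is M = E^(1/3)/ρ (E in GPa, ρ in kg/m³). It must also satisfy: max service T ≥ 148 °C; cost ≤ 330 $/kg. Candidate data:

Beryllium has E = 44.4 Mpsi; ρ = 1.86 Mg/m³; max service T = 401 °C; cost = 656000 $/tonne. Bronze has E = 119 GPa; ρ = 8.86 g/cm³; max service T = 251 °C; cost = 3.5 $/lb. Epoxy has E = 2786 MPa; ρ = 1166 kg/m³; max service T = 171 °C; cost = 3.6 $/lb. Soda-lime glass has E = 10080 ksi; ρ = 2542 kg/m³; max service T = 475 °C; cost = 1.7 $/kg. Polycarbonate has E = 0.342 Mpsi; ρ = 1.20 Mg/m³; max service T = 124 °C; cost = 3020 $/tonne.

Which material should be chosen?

soda-lime glass

Screen on constraints: max service T ≥ 148 °C; cost ≤ 330 $/kg. Survivors: bronze, epoxy, soda-lime glass.
Convert each candidate to consistent units, then evaluate M:
  bronze: E = 119.0 GPa, ρ = 8860 kg/m³
  epoxy: E = 2.786 GPa, ρ = 1166 kg/m³
  soda-lime glass: E = 69.50 GPa, ρ = 2542 kg/m³
  soda-lime glass: M = 1.62×10⁻³
  epoxy: M = 1.21×10⁻³
  bronze: M = 0.555×10⁻³
Highest index: soda-lime glass.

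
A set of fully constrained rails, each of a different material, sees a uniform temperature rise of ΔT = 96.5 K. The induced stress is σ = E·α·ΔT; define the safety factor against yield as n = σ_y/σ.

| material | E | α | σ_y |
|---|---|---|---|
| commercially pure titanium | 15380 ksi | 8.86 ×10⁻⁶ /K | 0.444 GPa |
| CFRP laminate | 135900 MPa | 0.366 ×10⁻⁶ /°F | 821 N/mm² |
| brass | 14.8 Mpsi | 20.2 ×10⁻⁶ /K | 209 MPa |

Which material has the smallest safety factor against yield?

With everything in SI (GPa, ×10⁻⁶/K, MPa):
  commercially pure titanium: E = 106.0, α = 8.86, σ_y = 444.0 → σ = 90.7 MPa, n = 4.90
  CFRP laminate: E = 135.9, α = 0.659, σ_y = 821.0 → σ = 8.64 MPa, n = 95.0
  brass: E = 102.0, α = 20.2, σ_y = 209.0 → σ = 199 MPa, n = 1.05
The minimum is brass at n = 1.05.

brass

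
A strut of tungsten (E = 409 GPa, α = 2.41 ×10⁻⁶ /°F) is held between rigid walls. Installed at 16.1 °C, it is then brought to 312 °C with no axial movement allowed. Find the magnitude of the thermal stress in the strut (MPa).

525 MPa

α = 2.41×10⁻⁶/°F × 9/5 = 4.34×10⁻⁶/K.
ΔT = 295.9 K. Constrained thermal stress σ = E·α·ΔT = 409.0×10³ MPa × 4.34×10⁻⁶ × 295.9 = 525 MPa (compressive).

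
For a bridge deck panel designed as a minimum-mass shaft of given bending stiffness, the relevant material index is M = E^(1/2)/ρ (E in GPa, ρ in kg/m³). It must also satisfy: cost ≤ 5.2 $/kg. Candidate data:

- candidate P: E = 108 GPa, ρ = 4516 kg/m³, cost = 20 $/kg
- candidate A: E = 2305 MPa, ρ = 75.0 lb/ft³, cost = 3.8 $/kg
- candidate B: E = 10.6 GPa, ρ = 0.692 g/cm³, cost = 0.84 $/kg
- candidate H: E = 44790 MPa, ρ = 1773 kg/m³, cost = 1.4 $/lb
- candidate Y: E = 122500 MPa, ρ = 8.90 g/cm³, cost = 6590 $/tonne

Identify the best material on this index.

Screen on constraints: cost ≤ 5.2 $/kg. Survivors: candidate A, candidate B, candidate H.
After converting to SI:
  candidate A: E = 2.305 GPa, ρ = 1201 kg/m³
  candidate B: E = 10.60 GPa, ρ = 692.0 kg/m³
  candidate H: E = 44.79 GPa, ρ = 1773 kg/m³
  candidate B: M = 4.70×10⁻³
  candidate H: M = 3.77×10⁻³
  candidate A: M = 1.26×10⁻³
Candidate B has the largest M.

candidate B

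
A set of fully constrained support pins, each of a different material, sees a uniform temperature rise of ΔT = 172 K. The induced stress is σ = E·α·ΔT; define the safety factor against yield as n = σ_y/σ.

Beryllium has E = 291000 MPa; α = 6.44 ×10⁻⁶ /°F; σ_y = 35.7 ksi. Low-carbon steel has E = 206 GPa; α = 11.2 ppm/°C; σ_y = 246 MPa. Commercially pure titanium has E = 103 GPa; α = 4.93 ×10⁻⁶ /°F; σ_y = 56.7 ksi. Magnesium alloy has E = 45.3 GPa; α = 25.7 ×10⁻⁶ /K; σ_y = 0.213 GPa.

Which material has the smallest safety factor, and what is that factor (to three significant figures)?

In consistent units (E in GPa, α in ×10⁻⁶/K, σ_y in MPa):
  beryllium: E = 291.0, α = 11.6, σ_y = 246.1 → σ = 580 MPa, n = 0.424
  low-carbon steel: E = 206.0, α = 11.2, σ_y = 246.0 → σ = 397 MPa, n = 0.620
  commercially pure titanium: E = 103.0, α = 8.87, σ_y = 390.9 → σ = 157 MPa, n = 2.49
  magnesium alloy: E = 45.30, α = 25.7, σ_y = 213.0 → σ = 200 MPa, n = 1.06
The minimum is beryllium at n = 0.424.

beryllium, n = 0.424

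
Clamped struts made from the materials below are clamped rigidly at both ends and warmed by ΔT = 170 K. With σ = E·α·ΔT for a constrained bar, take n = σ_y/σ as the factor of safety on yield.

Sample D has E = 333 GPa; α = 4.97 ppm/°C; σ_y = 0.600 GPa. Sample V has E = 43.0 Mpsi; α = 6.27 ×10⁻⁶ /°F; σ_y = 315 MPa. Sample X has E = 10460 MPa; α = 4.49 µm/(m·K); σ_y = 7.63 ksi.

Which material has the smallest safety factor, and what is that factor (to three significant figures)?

sample V, n = 0.554

With everything in SI (GPa, ×10⁻⁶/K, MPa):
  sample D: E = 333.0, α = 4.97, σ_y = 600.0 → σ = 281 MPa, n = 2.13
  sample V: E = 296.5, α = 11.3, σ_y = 315.0 → σ = 569 MPa, n = 0.554
  sample X: E = 10.46, α = 4.49, σ_y = 52.61 → σ = 7.98 MPa, n = 6.59
The minimum is sample V at n = 0.554.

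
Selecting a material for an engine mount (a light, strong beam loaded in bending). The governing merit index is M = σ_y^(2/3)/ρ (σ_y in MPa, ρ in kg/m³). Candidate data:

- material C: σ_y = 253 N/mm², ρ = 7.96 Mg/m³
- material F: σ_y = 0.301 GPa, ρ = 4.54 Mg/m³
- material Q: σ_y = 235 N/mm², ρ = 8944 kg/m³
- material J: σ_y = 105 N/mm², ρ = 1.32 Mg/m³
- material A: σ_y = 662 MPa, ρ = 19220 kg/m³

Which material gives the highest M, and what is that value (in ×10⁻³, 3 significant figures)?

material J, M = 16.9×10⁻³

Normalizing units and computing the index:
  material C: σ_y = 253.0 MPa, ρ = 7960 kg/m³
  material F: σ_y = 301.0 MPa, ρ = 4540 kg/m³
  material Q: σ_y = 235.0 MPa, ρ = 8944 kg/m³
  material J: σ_y = 105.0 MPa, ρ = 1320 kg/m³
  material A: σ_y = 662.0 MPa, ρ = 19220 kg/m³
  material J: M = 16.9×10⁻³
  material F: M = 9.89×10⁻³
  material C: M = 5.03×10⁻³
  material Q: M = 4.26×10⁻³
  material A: M = 3.95×10⁻³
The maximum is for material J.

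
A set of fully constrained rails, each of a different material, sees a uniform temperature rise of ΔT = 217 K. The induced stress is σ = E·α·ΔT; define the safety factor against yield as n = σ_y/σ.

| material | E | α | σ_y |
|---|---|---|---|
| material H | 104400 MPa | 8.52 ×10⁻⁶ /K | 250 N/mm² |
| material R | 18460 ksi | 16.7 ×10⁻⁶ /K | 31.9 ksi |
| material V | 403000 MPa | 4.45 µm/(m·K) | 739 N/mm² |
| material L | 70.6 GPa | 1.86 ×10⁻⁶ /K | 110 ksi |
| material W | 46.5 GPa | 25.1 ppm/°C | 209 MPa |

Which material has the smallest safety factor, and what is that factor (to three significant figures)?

material R, n = 0.477

Converting E to GPa, α to ×10⁻⁶/K, σ_y to MPa, then σ and n for each:
  material H: E = 104.4, α = 8.52, σ_y = 250.0 → σ = 193 MPa, n = 1.30
  material R: E = 127.3, α = 16.7, σ_y = 219.9 → σ = 461 MPa, n = 0.477
  material V: E = 403.0, α = 4.45, σ_y = 739.0 → σ = 389 MPa, n = 1.90
  material L: E = 70.60, α = 1.86, σ_y = 758.4 → σ = 28.5 MPa, n = 26.6
  material W: E = 46.50, α = 25.1, σ_y = 209.0 → σ = 253 MPa, n = 0.825
Material R has the lowest safety factor, n = 0.477.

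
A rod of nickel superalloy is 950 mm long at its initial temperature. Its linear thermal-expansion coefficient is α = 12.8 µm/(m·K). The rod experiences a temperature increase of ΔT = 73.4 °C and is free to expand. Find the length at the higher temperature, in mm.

ΔL = α·L₀·ΔT = 12.8×10⁻⁶ × 950 mm × 73.40 K = 0.893 mm.
L = L₀ + ΔL = 950 + 0.893 = 950.89 mm.

950.89 mm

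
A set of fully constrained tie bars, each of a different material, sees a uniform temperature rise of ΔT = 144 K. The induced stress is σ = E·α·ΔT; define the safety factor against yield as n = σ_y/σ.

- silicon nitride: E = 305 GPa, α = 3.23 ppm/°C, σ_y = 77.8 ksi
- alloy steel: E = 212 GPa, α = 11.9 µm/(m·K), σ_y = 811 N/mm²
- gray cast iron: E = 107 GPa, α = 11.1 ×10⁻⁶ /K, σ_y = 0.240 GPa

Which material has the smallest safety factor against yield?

gray cast iron

With everything in SI (GPa, ×10⁻⁶/K, MPa):
  silicon nitride: E = 305.0, α = 3.23, σ_y = 536.4 → σ = 142 MPa, n = 3.78
  alloy steel: E = 212.0, α = 11.9, σ_y = 811.0 → σ = 363 MPa, n = 2.23
  gray cast iron: E = 107.0, α = 11.1, σ_y = 240.0 → σ = 171 MPa, n = 1.40
The minimum is gray cast iron at n = 1.40.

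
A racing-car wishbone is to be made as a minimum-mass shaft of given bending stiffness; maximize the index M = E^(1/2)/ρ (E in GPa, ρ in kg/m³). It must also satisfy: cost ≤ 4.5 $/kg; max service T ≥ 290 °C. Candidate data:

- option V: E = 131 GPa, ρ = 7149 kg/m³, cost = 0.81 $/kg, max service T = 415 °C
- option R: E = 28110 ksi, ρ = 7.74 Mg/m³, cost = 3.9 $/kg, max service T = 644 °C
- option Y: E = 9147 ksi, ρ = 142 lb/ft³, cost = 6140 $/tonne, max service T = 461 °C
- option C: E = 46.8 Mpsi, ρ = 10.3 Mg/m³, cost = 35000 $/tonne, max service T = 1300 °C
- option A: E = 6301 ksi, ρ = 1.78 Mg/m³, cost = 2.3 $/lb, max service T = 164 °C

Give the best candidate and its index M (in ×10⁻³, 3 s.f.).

option R, M = 1.80×10⁻³

Screen on constraints: cost ≤ 4.5 $/kg; max service T ≥ 290 °C. Survivors: option V, option R.
Normalizing units and computing the index:
  option V: E = 131.0 GPa, ρ = 7149 kg/m³
  option R: E = 193.8 GPa, ρ = 7740 kg/m³
  option R: M = 1.80×10⁻³
  option V: M = 1.60×10⁻³
Option R has the largest M.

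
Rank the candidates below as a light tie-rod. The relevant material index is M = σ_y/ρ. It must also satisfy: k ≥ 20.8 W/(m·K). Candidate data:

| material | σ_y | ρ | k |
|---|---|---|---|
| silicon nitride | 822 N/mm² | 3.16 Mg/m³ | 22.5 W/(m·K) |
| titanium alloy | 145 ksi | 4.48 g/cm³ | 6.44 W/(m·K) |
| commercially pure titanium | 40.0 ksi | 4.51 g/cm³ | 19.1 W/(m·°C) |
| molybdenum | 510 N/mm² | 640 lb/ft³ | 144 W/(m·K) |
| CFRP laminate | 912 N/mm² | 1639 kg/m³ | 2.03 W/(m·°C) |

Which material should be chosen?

silicon nitride

Screen on constraints: k ≥ 20.8 W/(m·K). Survivors: silicon nitride, molybdenum.
Normalizing units and computing the index:
  silicon nitride: σ_y = 822.0 MPa, ρ = 3160 kg/m³
  molybdenum: σ_y = 510.0 MPa, ρ = 10250 kg/m³
  silicon nitride: M = 260 kN·m/kg
  molybdenum: M = 49.7 kN·m/kg
Silicon nitride has the largest M.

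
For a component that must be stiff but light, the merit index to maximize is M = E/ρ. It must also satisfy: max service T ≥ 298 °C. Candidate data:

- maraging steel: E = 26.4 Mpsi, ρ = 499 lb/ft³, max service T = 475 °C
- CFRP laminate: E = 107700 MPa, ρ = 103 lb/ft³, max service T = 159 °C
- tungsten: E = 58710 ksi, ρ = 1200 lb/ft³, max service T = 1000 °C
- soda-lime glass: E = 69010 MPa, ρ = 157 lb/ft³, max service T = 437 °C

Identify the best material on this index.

soda-lime glass

Screen on constraints: max service T ≥ 298 °C. Survivors: maraging steel, tungsten, soda-lime glass.
Convert each candidate to consistent units, then evaluate M:
  maraging steel: E = 182.0 GPa, ρ = 7993 kg/m³
  tungsten: E = 404.8 GPa, ρ = 19220 kg/m³
  soda-lime glass: E = 69.01 GPa, ρ = 2515 kg/m³
  soda-lime glass: M = 27.4 MN·m/kg
  maraging steel: M = 22.8 MN·m/kg
  tungsten: M = 21.1 MN·m/kg
Highest index: soda-lime glass.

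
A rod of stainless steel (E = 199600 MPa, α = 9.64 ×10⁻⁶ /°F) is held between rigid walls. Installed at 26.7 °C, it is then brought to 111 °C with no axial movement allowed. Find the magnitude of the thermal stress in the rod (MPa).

E = 199600 MPa = 199.6 GPa.
α = 9.64×10⁻⁶/°F × 9/5 = 17.4×10⁻⁶/K.
ΔT = 84.30 K. Constrained thermal stress σ = E·α·ΔT = 199.6×10³ MPa × 17.4×10⁻⁶ × 84.30 = 292 MPa (compressive).

292 MPa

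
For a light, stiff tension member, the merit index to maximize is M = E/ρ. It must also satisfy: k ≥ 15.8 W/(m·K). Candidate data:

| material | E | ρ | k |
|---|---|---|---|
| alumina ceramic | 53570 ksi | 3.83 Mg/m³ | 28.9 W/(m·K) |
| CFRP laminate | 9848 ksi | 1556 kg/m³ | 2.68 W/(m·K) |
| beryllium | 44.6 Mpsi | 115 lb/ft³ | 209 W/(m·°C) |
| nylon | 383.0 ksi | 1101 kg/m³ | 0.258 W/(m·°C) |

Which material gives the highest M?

beryllium

Screen on constraints: k ≥ 15.8 W/(m·K). Survivors: alumina ceramic, beryllium.
Convert each candidate to consistent units, then evaluate M:
  alumina ceramic: E = 369.4 GPa, ρ = 3830 kg/m³
  beryllium: E = 307.5 GPa, ρ = 1842 kg/m³
  beryllium: M = 167 MN·m/kg
  alumina ceramic: M = 96.4 MN·m/kg
Highest index: beryllium.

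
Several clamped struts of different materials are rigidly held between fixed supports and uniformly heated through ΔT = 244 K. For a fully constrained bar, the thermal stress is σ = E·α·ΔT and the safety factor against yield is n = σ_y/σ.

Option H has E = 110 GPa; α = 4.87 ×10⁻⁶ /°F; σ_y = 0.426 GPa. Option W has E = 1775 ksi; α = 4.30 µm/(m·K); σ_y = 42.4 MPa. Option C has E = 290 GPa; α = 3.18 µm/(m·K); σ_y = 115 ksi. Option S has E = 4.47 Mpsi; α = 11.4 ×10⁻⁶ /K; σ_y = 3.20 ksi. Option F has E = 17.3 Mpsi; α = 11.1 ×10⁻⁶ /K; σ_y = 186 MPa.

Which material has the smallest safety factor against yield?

Converting E to GPa, α to ×10⁻⁶/K, σ_y to MPa, then σ and n for each:
  option H: E = 110.0, α = 8.77, σ_y = 426.0 → σ = 235 MPa, n = 1.81
  option W: E = 12.24, α = 4.30, σ_y = 42.40 → σ = 12.8 MPa, n = 3.30
  option C: E = 290.0, α = 3.18, σ_y = 792.9 → σ = 225 MPa, n = 3.52
  option S: E = 30.82, α = 11.4, σ_y = 22.06 → σ = 85.7 MPa, n = 0.257
  option F: E = 119.3, α = 11.1, σ_y = 186.0 → σ = 323 MPa, n = 0.576
Option S has the lowest safety factor, n = 0.257.

option S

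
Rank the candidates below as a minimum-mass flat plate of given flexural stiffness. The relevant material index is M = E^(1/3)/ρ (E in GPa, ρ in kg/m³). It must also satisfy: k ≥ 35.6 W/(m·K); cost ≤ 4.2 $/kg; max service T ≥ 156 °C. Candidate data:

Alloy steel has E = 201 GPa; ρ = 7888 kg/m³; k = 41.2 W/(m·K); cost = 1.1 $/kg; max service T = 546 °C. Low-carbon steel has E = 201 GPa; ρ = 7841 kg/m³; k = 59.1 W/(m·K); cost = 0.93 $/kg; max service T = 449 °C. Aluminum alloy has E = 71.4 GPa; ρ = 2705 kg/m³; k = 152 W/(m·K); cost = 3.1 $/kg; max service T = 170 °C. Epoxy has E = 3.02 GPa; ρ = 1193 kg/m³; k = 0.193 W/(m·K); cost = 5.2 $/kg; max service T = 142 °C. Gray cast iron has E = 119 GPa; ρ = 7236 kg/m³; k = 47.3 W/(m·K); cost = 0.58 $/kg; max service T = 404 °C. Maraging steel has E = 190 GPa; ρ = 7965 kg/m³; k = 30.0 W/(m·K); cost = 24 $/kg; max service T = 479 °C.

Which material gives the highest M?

aluminum alloy

Screen on constraints: k ≥ 35.6 W/(m·K); cost ≤ 4.2 $/kg; max service T ≥ 156 °C. Survivors: alloy steel, low-carbon steel, aluminum alloy, gray cast iron.
Evaluate M for each candidate:
  aluminum alloy: M = 1.53×10⁻³
  low-carbon steel: M = 0.747×10⁻³
  alloy steel: M = 0.743×10⁻³
  gray cast iron: M = 0.680×10⁻³
The maximum is for aluminum alloy.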